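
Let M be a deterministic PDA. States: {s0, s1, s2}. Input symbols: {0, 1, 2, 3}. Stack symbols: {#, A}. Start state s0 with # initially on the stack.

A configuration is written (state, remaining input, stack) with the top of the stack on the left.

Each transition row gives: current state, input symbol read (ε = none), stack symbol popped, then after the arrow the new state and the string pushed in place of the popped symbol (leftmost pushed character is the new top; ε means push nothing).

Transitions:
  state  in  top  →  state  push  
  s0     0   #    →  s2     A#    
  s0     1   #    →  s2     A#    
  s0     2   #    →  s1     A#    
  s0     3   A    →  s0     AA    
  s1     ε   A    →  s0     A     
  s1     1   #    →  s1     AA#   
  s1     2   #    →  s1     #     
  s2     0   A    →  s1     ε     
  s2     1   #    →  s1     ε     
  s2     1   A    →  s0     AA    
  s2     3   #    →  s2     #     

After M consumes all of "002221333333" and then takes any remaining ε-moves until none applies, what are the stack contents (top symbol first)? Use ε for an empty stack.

AAAAAAAA#

(s0, 002221333333, #)
  read 0, top #: go to s2, push A# → (s2, 02221333333, A#)
  read 0, top A: go to s1, push ε → (s1, 2221333333, #)
  read 2, top #: go to s1, push # → (s1, 221333333, #)
  read 2, top #: go to s1, push # → (s1, 21333333, #)
  read 2, top #: go to s1, push # → (s1, 1333333, #)
  read 1, top #: go to s1, push AA# → (s1, 333333, AA#)
  ε-move, top A: go to s0, push A → (s0, 333333, AA#)
  read 3, top A: go to s0, push AA → (s0, 33333, AAA#)
  read 3, top A: go to s0, push AA → (s0, 3333, AAAA#)
  read 3, top A: go to s0, push AA → (s0, 333, AAAAA#)
  read 3, top A: go to s0, push AA → (s0, 33, AAAAAA#)
  read 3, top A: go to s0, push AA → (s0, 3, AAAAAAA#)
  read 3, top A: go to s0, push AA → (s0, ε, AAAAAAAA#)
All input consumed in state s0 with stack AAAAAAAA#.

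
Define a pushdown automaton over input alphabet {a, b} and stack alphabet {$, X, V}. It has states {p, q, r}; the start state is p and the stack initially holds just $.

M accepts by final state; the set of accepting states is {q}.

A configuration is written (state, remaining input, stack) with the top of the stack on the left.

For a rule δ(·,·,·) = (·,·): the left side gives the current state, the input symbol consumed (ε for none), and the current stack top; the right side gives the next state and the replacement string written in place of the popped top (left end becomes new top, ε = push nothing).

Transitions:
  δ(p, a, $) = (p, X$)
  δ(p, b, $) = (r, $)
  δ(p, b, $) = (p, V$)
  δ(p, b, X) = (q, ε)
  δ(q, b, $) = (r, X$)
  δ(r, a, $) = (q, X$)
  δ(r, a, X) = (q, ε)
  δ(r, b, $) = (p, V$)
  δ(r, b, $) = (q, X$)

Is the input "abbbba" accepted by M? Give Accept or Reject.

No computation consumes all input and reaches a final state.

Reject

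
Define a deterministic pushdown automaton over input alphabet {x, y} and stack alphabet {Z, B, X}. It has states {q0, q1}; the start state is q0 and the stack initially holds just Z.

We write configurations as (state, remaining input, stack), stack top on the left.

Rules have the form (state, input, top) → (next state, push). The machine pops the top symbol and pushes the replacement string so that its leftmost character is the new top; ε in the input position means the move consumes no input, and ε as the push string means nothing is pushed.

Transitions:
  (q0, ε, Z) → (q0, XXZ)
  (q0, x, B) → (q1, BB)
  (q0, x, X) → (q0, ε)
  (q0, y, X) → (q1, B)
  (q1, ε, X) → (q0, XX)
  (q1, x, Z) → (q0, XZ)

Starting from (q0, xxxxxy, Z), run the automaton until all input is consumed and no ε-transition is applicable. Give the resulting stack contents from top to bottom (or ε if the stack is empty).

BZ

(q0, xxxxxy, Z)
  ε-move, top Z: go to q0, push XXZ → (q0, xxxxxy, XXZ)
  read x, top X: go to q0, push ε → (q0, xxxxy, XZ)
  read x, top X: go to q0, push ε → (q0, xxxy, Z)
  ε-move, top Z: go to q0, push XXZ → (q0, xxxy, XXZ)
  read x, top X: go to q0, push ε → (q0, xxy, XZ)
  read x, top X: go to q0, push ε → (q0, xy, Z)
  ε-move, top Z: go to q0, push XXZ → (q0, xy, XXZ)
  read x, top X: go to q0, push ε → (q0, y, XZ)
  read y, top X: go to q1, push B → (q1, ε, BZ)
All input consumed in state q1 with stack BZ.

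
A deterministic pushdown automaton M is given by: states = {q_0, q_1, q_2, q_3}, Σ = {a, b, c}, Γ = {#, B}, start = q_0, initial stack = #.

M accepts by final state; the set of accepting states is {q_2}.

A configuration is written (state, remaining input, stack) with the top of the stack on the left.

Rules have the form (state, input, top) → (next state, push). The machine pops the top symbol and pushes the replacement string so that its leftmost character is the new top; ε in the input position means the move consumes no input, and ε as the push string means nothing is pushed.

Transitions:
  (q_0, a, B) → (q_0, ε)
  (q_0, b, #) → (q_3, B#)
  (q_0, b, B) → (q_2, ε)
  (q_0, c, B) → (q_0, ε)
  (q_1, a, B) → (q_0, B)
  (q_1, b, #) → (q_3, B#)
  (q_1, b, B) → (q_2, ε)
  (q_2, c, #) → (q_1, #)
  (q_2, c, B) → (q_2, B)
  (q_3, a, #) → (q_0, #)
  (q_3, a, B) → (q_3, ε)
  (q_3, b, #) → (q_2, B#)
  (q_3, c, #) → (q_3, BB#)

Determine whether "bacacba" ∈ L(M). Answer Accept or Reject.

Reject

(q_0, bacacba, #)
  read b, top #: go to q_3, push B# → (q_3, acacba, B#)
  read a, top B: go to q_3, push ε → (q_3, cacba, #)
  read c, top #: go to q_3, push BB# → (q_3, acba, BB#)
  read a, top B: go to q_3, push ε → (q_3, cba, B#)
No transition applies at (q_3, cba, B#); input not fully consumed.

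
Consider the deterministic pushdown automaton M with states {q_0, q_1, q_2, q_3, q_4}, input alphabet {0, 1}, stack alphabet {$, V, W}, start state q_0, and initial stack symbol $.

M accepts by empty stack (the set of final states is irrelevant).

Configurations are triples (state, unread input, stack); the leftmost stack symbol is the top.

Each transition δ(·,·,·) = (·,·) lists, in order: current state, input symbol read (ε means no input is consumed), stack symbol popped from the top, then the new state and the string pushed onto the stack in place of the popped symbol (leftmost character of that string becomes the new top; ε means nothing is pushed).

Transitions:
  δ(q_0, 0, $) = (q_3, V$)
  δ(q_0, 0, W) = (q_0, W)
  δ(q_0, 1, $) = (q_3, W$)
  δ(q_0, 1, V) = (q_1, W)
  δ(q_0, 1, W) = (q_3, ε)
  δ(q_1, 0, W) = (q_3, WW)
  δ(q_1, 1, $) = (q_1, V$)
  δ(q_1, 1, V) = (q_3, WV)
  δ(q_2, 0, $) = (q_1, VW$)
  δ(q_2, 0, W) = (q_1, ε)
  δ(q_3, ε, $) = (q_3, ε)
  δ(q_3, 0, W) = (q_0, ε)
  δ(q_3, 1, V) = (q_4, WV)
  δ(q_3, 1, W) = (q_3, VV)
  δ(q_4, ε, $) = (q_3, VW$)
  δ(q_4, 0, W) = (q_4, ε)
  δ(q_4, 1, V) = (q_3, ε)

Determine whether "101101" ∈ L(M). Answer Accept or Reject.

Reject

(q_0, 101101, $) ⊢ (q_3, 01101, W$) ⊢ (q_0, 1101, $) ⊢ (q_3, 101, W$) ⊢ (q_3, 01, VV$)
No transition applies at (q_3, 01, VV$); input not fully consumed.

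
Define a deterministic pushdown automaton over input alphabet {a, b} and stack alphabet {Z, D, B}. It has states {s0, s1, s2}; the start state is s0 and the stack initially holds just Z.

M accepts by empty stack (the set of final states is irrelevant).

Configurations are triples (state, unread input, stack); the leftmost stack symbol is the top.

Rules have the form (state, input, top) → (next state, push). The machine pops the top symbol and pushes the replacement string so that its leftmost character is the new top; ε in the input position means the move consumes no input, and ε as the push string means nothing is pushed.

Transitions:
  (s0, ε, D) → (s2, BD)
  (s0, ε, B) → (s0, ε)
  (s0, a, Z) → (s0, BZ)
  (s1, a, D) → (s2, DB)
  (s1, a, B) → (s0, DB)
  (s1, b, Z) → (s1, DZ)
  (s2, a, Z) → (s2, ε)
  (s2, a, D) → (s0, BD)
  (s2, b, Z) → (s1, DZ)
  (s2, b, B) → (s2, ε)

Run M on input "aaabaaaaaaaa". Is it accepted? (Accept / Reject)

Reject

(s0, aaabaaaaaaaa, Z)
  read a, top Z: go to s0, push BZ → (s0, aabaaaaaaaa, BZ)
  ε-move, top B: go to s0, push ε → (s0, aabaaaaaaaa, Z)
  read a, top Z: go to s0, push BZ → (s0, abaaaaaaaa, BZ)
  ε-move, top B: go to s0, push ε → (s0, abaaaaaaaa, Z)
  read a, top Z: go to s0, push BZ → (s0, baaaaaaaa, BZ)
  ε-move, top B: go to s0, push ε → (s0, baaaaaaaa, Z)
No transition applies at (s0, baaaaaaaa, Z); input not fully consumed.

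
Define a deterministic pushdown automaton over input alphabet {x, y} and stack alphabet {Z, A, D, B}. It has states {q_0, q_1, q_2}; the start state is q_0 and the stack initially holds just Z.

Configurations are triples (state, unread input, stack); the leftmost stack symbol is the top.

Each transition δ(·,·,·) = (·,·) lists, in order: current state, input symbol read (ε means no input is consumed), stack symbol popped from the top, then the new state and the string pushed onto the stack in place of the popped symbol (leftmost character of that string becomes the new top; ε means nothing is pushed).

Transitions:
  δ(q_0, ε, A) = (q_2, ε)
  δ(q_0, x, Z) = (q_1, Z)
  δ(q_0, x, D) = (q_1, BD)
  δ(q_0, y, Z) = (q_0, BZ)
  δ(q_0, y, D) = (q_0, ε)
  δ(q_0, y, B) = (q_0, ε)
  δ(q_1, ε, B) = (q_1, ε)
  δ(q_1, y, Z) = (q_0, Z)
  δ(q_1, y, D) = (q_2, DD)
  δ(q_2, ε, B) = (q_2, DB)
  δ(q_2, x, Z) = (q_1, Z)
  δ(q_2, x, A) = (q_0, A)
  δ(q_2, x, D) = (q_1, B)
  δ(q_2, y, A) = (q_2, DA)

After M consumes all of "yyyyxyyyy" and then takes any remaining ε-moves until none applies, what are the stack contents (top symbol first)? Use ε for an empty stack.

(q_0, yyyyxyyyy, Z) ⊢ (q_0, yyyxyyyy, BZ) ⊢ (q_0, yyxyyyy, Z) ⊢ (q_0, yxyyyy, BZ) ⊢ (q_0, xyyyy, Z) ⊢ (q_1, yyyy, Z) ⊢ (q_0, yyy, Z) ⊢ (q_0, yy, BZ) ⊢ (q_0, y, Z) ⊢ (q_0, ε, BZ)
All input consumed in state q_0 with stack BZ.

BZ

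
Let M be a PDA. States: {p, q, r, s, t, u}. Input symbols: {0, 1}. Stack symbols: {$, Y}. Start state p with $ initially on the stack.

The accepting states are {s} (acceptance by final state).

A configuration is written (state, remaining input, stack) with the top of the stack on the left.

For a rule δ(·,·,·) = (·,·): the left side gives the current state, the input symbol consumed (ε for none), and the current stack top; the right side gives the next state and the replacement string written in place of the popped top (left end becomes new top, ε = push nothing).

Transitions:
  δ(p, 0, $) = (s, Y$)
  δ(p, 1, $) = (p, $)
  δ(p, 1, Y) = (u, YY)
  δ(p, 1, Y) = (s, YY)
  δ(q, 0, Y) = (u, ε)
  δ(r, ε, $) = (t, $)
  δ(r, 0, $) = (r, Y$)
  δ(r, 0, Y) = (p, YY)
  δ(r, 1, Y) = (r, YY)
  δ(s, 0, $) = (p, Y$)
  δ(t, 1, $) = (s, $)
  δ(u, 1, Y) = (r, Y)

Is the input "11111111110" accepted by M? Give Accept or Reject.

Accept

One accepting computation: (p, 11111111110, $) ⊢ (p, 1111111110, $) ⊢ (p, 111111110, $) ⊢ (p, 11111110, $) ⊢ (p, 1111110, $) ⊢ (p, 111110, $) ⊢ (p, 11110, $) ⊢ (p, 1110, $) ⊢ (p, 110, $) ⊢ (p, 10, $) ⊢ (p, 0, $) ⊢ (s, ε, Y$)
All input consumed and state s ∈ F.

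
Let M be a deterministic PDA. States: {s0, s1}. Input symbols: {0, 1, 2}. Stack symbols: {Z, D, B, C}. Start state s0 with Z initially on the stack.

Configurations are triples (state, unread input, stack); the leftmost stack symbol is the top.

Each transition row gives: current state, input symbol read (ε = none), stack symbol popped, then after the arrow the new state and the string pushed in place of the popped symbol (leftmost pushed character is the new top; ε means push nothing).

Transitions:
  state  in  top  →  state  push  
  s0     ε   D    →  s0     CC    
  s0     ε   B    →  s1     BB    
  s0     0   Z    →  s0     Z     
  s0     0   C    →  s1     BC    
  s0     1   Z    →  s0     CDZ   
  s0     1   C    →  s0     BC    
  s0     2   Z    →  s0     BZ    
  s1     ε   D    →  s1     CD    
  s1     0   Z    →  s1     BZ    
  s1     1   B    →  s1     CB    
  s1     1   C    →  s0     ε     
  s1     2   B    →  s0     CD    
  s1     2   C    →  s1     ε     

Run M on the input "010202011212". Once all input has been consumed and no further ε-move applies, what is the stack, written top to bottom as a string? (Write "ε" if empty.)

(s0, 010202011212, Z)
  read 0, top Z: go to s0, push Z → (s0, 10202011212, Z)
  read 1, top Z: go to s0, push CDZ → (s0, 0202011212, CDZ)
  read 0, top C: go to s1, push BC → (s1, 202011212, BCDZ)
  read 2, top B: go to s0, push CD → (s0, 02011212, CDCDZ)
  read 0, top C: go to s1, push BC → (s1, 2011212, BCDCDZ)
  read 2, top B: go to s0, push CD → (s0, 011212, CDCDCDZ)
  read 0, top C: go to s1, push BC → (s1, 11212, BCDCDCDZ)
  read 1, top B: go to s1, push CB → (s1, 1212, CBCDCDCDZ)
  read 1, top C: go to s0, push ε → (s0, 212, BCDCDCDZ)
  ε-move, top B: go to s1, push BB → (s1, 212, BBCDCDCDZ)
  read 2, top B: go to s0, push CD → (s0, 12, CDBCDCDCDZ)
  read 1, top C: go to s0, push BC → (s0, 2, BCDBCDCDCDZ)
  ε-move, top B: go to s1, push BB → (s1, 2, BBCDBCDCDCDZ)
  read 2, top B: go to s0, push CD → (s0, ε, CDBCDBCDCDCDZ)
All input consumed in state s0 with stack CDBCDBCDCDCDZ.

CDBCDBCDCDCDZ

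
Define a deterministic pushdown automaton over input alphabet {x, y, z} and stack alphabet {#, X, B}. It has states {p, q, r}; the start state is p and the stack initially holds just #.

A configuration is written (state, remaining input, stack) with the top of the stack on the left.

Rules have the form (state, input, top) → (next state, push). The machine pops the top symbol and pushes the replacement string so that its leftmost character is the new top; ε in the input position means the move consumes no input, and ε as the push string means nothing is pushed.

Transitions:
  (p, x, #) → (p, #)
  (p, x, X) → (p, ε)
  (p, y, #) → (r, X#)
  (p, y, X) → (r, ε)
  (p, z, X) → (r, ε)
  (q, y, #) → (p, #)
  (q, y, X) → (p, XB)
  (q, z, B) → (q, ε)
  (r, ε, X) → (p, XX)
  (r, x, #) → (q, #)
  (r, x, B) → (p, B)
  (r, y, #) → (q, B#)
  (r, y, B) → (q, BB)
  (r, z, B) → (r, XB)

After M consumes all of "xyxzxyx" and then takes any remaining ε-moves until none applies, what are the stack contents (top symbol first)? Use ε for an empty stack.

#

(p, xyxzxyx, #)
  read x, top #: go to p, push # → (p, yxzxyx, #)
  read y, top #: go to r, push X# → (r, xzxyx, X#)
  ε-move, top X: go to p, push XX → (p, xzxyx, XX#)
  read x, top X: go to p, push ε → (p, zxyx, X#)
  read z, top X: go to r, push ε → (r, xyx, #)
  read x, top #: go to q, push # → (q, yx, #)
  read y, top #: go to p, push # → (p, x, #)
  read x, top #: go to p, push # → (p, ε, #)
All input consumed in state p with stack #.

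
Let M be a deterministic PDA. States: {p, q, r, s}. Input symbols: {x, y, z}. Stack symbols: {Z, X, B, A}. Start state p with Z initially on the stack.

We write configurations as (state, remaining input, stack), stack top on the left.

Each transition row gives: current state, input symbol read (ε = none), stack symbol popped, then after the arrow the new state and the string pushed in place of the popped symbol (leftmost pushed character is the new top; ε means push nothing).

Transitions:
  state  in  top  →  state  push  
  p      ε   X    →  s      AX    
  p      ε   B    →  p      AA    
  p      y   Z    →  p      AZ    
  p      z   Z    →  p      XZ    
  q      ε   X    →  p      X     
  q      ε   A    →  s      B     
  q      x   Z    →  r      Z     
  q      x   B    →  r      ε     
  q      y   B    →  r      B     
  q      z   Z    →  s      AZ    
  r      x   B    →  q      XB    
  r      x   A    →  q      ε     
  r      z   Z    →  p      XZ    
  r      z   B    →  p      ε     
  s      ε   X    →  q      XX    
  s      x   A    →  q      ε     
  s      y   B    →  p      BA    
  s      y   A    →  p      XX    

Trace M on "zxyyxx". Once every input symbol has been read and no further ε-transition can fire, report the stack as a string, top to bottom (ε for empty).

AXXXXXZ

(p, zxyyxx, Z) ⊢ (p, xyyxx, XZ) ⊢ (s, xyyxx, AXZ) ⊢ (q, yyxx, XZ) ⊢ (p, yyxx, XZ) ⊢ (s, yyxx, AXZ) ⊢ (p, yxx, XXXZ) ⊢ (s, yxx, AXXXZ) ⊢ (p, xx, XXXXXZ) ⊢ (s, xx, AXXXXXZ) ⊢ (q, x, XXXXXZ) ⊢ (p, x, XXXXXZ) ⊢ (s, x, AXXXXXZ) ⊢ (q, ε, XXXXXZ) ⊢ (p, ε, XXXXXZ) ⊢ (s, ε, AXXXXXZ)
All input consumed in state s with stack AXXXXXZ.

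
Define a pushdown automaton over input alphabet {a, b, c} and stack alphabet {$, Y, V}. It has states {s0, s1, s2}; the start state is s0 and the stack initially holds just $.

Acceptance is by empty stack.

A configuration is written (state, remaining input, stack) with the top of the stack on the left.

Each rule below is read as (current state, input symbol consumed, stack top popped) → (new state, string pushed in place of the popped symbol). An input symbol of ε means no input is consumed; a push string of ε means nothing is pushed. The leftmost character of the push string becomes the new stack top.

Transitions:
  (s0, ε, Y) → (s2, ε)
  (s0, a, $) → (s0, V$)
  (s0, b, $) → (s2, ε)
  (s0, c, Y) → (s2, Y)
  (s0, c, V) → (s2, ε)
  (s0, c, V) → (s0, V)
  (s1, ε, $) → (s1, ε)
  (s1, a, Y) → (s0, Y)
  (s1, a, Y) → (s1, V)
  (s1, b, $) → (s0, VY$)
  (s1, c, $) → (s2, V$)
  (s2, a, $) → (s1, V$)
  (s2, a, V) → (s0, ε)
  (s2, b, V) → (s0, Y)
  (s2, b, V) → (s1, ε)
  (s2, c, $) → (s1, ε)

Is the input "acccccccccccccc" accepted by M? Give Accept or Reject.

One accepting computation: (s0, acccccccccccccc, $) ⊢ (s0, cccccccccccccc, V$) ⊢ (s0, ccccccccccccc, V$) ⊢ (s0, cccccccccccc, V$) ⊢ (s0, ccccccccccc, V$) ⊢ (s0, cccccccccc, V$) ⊢ (s0, ccccccccc, V$) ⊢ (s0, cccccccc, V$) ⊢ (s0, ccccccc, V$) ⊢ (s0, cccccc, V$) ⊢ (s0, ccccc, V$) ⊢ (s0, cccc, V$) ⊢ (s0, ccc, V$) ⊢ (s0, cc, V$) ⊢ (s2, c, $) ⊢ (s1, ε, ε)
All input consumed and the stack is empty.

Accept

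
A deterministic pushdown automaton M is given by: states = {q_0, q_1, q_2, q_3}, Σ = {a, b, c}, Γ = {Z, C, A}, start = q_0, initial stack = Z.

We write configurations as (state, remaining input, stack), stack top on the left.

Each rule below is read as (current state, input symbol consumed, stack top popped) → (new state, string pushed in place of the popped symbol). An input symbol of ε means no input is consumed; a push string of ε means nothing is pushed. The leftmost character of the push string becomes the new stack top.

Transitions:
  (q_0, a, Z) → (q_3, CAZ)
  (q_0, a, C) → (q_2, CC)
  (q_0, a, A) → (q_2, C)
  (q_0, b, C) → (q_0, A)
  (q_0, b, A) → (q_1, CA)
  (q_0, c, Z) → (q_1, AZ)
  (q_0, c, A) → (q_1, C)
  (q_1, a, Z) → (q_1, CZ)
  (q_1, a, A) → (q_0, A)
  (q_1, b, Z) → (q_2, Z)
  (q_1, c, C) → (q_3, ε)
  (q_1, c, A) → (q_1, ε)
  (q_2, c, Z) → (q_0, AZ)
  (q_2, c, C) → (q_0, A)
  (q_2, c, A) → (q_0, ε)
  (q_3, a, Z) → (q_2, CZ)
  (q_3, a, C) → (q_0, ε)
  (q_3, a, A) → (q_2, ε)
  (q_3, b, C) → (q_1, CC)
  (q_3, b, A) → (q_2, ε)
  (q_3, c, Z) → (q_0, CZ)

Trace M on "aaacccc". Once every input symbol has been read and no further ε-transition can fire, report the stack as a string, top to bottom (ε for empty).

CZ

(q_0, aaacccc, Z)
  read a, top Z: go to q_3, push CAZ → (q_3, aacccc, CAZ)
  read a, top C: go to q_0, push ε → (q_0, acccc, AZ)
  read a, top A: go to q_2, push C → (q_2, cccc, CZ)
  read c, top C: go to q_0, push A → (q_0, ccc, AZ)
  read c, top A: go to q_1, push C → (q_1, cc, CZ)
  read c, top C: go to q_3, push ε → (q_3, c, Z)
  read c, top Z: go to q_0, push CZ → (q_0, ε, CZ)
All input consumed in state q_0 with stack CZ.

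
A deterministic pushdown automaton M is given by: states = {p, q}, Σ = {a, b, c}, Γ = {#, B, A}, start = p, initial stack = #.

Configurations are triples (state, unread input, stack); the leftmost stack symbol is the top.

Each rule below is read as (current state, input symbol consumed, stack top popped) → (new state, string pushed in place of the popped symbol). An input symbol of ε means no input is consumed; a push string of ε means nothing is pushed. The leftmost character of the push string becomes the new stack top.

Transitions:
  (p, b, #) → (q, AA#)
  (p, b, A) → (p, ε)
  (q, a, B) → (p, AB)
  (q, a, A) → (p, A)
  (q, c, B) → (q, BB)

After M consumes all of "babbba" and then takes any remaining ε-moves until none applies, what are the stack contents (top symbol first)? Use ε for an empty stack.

AA#

(p, babbba, #)
  read b, top #: go to q, push AA# → (q, abbba, AA#)
  read a, top A: go to p, push A → (p, bbba, AA#)
  read b, top A: go to p, push ε → (p, bba, A#)
  read b, top A: go to p, push ε → (p, ba, #)
  read b, top #: go to q, push AA# → (q, a, AA#)
  read a, top A: go to p, push A → (p, ε, AA#)
All input consumed in state p with stack AA#.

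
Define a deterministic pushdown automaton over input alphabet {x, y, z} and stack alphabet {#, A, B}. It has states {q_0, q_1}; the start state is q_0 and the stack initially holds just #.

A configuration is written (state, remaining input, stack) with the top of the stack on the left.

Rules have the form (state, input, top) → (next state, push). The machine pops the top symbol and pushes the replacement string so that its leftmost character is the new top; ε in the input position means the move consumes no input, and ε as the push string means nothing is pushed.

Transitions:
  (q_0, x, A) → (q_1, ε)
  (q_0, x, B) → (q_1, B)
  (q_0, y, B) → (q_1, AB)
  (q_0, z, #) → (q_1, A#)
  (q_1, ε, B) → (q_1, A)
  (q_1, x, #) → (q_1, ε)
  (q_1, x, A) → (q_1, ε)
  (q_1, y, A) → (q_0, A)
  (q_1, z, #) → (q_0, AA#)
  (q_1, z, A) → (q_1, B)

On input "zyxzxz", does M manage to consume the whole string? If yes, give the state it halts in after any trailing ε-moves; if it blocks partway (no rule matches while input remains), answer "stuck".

q_1

(q_0, zyxzxz, #)
  read z, top #: go to q_1, push A# → (q_1, yxzxz, A#)
  read y, top A: go to q_0, push A → (q_0, xzxz, A#)
  read x, top A: go to q_1, push ε → (q_1, zxz, #)
  read z, top #: go to q_0, push AA# → (q_0, xz, AA#)
  read x, top A: go to q_1, push ε → (q_1, z, A#)
  read z, top A: go to q_1, push B → (q_1, ε, B#)
  ε-move, top B: go to q_1, push A → (q_1, ε, A#)
All input consumed; M is in state q_1.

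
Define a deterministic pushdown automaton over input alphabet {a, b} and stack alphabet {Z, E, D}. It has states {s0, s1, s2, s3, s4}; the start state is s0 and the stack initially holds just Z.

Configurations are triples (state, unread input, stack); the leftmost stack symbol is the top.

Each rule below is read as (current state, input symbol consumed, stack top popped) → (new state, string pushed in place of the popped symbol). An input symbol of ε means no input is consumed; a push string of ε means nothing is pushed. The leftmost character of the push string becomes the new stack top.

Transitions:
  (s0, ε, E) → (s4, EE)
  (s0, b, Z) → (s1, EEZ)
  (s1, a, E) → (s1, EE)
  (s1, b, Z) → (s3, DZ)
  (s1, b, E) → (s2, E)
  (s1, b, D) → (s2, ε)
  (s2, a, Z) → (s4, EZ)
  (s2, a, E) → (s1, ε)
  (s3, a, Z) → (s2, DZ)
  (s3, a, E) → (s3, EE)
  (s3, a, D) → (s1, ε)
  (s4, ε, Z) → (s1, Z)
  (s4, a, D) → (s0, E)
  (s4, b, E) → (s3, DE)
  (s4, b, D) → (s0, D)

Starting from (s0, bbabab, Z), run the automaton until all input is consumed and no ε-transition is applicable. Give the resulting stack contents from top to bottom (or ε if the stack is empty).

(s0, bbabab, Z)
  read b, top Z: go to s1, push EEZ → (s1, babab, EEZ)
  read b, top E: go to s2, push E → (s2, abab, EEZ)
  read a, top E: go to s1, push ε → (s1, bab, EZ)
  read b, top E: go to s2, push E → (s2, ab, EZ)
  read a, top E: go to s1, push ε → (s1, b, Z)
  read b, top Z: go to s3, push DZ → (s3, ε, DZ)
All input consumed in state s3 with stack DZ.

DZ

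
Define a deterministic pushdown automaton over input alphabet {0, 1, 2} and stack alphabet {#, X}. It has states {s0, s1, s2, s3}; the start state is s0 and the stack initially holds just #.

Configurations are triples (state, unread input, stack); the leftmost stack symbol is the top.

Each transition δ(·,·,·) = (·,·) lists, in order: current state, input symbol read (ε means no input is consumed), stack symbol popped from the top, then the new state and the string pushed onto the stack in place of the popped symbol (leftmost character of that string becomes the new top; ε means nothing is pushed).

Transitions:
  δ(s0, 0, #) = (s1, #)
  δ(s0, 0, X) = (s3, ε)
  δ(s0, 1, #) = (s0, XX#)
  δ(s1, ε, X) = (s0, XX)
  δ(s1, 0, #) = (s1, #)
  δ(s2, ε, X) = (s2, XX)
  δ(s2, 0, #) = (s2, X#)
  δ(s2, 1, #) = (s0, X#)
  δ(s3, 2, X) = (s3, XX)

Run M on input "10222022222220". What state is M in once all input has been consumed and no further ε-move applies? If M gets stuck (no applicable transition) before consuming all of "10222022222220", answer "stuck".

(s0, 10222022222220, #)
  read 1, top #: go to s0, push XX# → (s0, 0222022222220, XX#)
  read 0, top X: go to s3, push ε → (s3, 222022222220, X#)
  read 2, top X: go to s3, push XX → (s3, 22022222220, XX#)
  read 2, top X: go to s3, push XX → (s3, 2022222220, XXX#)
  read 2, top X: go to s3, push XX → (s3, 022222220, XXXX#)
No transition for (s3, 0, top X); M blocks with input 022222220 remaining.

stuck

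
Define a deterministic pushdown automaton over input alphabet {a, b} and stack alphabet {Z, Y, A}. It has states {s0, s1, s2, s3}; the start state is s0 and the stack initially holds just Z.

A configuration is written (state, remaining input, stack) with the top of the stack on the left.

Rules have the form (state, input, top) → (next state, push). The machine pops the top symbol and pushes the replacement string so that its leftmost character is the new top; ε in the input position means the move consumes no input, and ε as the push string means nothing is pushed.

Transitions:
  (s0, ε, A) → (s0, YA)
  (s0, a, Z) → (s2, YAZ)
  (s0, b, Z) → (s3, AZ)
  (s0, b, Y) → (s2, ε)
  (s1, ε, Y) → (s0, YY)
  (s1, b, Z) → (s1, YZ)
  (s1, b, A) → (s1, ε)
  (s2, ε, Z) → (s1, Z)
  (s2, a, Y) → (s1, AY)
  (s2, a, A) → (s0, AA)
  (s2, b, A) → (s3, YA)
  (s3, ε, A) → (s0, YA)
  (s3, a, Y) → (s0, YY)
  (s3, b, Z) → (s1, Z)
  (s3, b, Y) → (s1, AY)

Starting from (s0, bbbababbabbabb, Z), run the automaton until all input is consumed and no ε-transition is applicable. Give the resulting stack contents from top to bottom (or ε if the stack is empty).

YAZ

(s0, bbbababbabbabb, Z)
  read b, top Z: go to s3, push AZ → (s3, bbababbabbabb, AZ)
  ε-move, top A: go to s0, push YA → (s0, bbababbabbabb, YAZ)
  read b, top Y: go to s2, push ε → (s2, bababbabbabb, AZ)
  read b, top A: go to s3, push YA → (s3, ababbabbabb, YAZ)
  read a, top Y: go to s0, push YY → (s0, babbabbabb, YYAZ)
  read b, top Y: go to s2, push ε → (s2, abbabbabb, YAZ)
  read a, top Y: go to s1, push AY → (s1, bbabbabb, AYAZ)
  read b, top A: go to s1, push ε → (s1, babbabb, YAZ)
  ε-move, top Y: go to s0, push YY → (s0, babbabb, YYAZ)
  read b, top Y: go to s2, push ε → (s2, abbabb, YAZ)
  read a, top Y: go to s1, push AY → (s1, bbabb, AYAZ)
  read b, top A: go to s1, push ε → (s1, babb, YAZ)
  ε-move, top Y: go to s0, push YY → (s0, babb, YYAZ)
  read b, top Y: go to s2, push ε → (s2, abb, YAZ)
  read a, top Y: go to s1, push AY → (s1, bb, AYAZ)
  read b, top A: go to s1, push ε → (s1, b, YAZ)
  ε-move, top Y: go to s0, push YY → (s0, b, YYAZ)
  read b, top Y: go to s2, push ε → (s2, ε, YAZ)
All input consumed in state s2 with stack YAZ.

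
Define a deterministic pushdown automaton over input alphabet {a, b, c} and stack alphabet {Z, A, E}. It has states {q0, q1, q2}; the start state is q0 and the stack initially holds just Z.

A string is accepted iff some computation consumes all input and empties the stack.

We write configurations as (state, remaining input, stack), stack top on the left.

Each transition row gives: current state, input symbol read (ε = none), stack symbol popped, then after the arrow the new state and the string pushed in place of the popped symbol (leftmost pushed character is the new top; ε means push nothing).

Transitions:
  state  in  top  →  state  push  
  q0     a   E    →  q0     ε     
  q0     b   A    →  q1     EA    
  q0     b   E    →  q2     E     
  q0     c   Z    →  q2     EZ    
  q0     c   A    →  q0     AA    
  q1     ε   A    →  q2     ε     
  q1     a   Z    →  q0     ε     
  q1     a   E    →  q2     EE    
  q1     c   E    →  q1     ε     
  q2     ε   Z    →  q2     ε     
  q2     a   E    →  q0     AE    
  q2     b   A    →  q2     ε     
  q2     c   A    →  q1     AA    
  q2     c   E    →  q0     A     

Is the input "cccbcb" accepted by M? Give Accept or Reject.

(q0, cccbcb, Z)
  read c, top Z: go to q2, push EZ → (q2, ccbcb, EZ)
  read c, top E: go to q0, push A → (q0, cbcb, AZ)
  read c, top A: go to q0, push AA → (q0, bcb, AAZ)
  read b, top A: go to q1, push EA → (q1, cb, EAAZ)
  read c, top E: go to q1, push ε → (q1, b, AAZ)
  ε-move, top A: go to q2, push ε → (q2, b, AZ)
  read b, top A: go to q2, push ε → (q2, ε, Z)
  ε-move, top Z: go to q2, push ε → (q2, ε, ε)
All input consumed and the stack is empty.

Accept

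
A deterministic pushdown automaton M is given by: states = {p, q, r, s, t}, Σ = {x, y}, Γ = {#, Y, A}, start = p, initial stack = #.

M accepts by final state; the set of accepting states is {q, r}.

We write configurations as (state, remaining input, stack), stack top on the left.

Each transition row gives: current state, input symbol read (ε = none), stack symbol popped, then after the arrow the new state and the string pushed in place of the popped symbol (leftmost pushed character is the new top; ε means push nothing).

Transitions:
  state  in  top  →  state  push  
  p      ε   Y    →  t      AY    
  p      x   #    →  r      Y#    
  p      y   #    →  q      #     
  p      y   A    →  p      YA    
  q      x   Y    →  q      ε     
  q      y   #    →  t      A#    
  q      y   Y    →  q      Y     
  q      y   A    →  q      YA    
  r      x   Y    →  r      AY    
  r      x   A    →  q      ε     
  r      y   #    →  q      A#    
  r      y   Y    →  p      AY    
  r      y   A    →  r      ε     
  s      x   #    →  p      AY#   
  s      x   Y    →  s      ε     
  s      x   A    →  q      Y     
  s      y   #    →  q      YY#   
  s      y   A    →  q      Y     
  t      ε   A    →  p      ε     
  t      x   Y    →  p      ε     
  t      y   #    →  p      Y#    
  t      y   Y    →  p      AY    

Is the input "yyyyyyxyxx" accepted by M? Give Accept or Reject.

Reject

(p, yyyyyyxyxx, #) ⊢ (q, yyyyyxyxx, #) ⊢ (t, yyyyxyxx, A#) ⊢ (p, yyyyxyxx, #) ⊢ (q, yyyxyxx, #) ⊢ (t, yyxyxx, A#) ⊢ (p, yyxyxx, #) ⊢ (q, yxyxx, #) ⊢ (t, xyxx, A#) ⊢ (p, xyxx, #) ⊢ (r, yxx, Y#) ⊢ (p, xx, AY#)
No transition applies at (p, xx, AY#); input not fully consumed.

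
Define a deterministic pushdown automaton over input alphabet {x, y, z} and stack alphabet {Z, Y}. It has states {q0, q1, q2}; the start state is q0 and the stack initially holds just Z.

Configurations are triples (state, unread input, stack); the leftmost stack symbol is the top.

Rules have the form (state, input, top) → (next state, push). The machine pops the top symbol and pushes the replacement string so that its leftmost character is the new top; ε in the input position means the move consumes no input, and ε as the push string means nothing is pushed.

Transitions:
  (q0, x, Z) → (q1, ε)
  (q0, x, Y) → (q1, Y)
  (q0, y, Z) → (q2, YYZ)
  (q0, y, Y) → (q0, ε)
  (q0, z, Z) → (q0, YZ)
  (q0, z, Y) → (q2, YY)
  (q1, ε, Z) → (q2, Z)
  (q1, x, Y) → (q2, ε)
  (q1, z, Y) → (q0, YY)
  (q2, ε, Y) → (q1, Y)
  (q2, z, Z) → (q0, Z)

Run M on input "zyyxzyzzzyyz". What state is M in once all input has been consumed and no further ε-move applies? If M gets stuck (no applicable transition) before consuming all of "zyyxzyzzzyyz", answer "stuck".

(q0, zyyxzyzzzyyz, Z) ⊢ (q0, yyxzyzzzyyz, YZ) ⊢ (q0, yxzyzzzyyz, Z) ⊢ (q2, xzyzzzyyz, YYZ) ⊢ (q1, xzyzzzyyz, YYZ) ⊢ (q2, zyzzzyyz, YZ) ⊢ (q1, zyzzzyyz, YZ) ⊢ (q0, yzzzyyz, YYZ) ⊢ (q0, zzzyyz, YZ) ⊢ (q2, zzyyz, YYZ) ⊢ (q1, zzyyz, YYZ) ⊢ (q0, zyyz, YYYZ) ⊢ (q2, yyz, YYYYZ) ⊢ (q1, yyz, YYYYZ)
No transition for (q1, y, top Y); M blocks with input yyz remaining.

stuck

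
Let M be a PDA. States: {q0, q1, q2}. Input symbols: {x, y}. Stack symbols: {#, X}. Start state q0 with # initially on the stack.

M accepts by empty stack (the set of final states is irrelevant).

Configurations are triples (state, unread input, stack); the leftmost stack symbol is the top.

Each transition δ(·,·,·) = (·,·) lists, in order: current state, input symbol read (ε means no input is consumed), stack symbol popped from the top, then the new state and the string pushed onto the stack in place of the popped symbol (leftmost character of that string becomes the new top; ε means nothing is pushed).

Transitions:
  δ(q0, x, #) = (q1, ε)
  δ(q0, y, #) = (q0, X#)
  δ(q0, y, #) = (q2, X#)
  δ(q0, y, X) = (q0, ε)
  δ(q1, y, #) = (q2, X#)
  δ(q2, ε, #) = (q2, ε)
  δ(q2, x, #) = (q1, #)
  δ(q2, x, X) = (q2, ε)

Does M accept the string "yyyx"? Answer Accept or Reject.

One accepting computation: (q0, yyyx, #) ⊢ (q0, yyx, X#) ⊢ (q0, yx, #) ⊢ (q2, x, X#) ⊢ (q2, ε, #) ⊢ (q2, ε, ε)
All input consumed and the stack is empty.

Accept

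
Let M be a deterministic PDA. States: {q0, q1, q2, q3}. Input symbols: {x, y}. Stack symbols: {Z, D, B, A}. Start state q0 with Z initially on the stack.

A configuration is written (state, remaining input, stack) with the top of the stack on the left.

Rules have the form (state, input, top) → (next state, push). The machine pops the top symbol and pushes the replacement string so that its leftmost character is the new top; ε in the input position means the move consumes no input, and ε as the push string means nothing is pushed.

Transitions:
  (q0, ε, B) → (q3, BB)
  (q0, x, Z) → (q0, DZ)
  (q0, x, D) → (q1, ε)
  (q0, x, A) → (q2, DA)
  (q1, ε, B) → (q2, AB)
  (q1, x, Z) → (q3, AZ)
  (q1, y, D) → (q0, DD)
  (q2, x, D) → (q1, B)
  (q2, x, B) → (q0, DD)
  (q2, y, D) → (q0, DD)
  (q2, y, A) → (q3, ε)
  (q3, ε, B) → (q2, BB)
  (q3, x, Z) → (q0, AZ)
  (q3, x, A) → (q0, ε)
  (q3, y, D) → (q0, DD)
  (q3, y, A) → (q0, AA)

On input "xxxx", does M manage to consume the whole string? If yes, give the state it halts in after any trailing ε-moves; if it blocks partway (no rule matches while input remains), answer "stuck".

(q0, xxxx, Z)
  read x, top Z: go to q0, push DZ → (q0, xxx, DZ)
  read x, top D: go to q1, push ε → (q1, xx, Z)
  read x, top Z: go to q3, push AZ → (q3, x, AZ)
  read x, top A: go to q0, push ε → (q0, ε, Z)
All input consumed; M is in state q0.

q0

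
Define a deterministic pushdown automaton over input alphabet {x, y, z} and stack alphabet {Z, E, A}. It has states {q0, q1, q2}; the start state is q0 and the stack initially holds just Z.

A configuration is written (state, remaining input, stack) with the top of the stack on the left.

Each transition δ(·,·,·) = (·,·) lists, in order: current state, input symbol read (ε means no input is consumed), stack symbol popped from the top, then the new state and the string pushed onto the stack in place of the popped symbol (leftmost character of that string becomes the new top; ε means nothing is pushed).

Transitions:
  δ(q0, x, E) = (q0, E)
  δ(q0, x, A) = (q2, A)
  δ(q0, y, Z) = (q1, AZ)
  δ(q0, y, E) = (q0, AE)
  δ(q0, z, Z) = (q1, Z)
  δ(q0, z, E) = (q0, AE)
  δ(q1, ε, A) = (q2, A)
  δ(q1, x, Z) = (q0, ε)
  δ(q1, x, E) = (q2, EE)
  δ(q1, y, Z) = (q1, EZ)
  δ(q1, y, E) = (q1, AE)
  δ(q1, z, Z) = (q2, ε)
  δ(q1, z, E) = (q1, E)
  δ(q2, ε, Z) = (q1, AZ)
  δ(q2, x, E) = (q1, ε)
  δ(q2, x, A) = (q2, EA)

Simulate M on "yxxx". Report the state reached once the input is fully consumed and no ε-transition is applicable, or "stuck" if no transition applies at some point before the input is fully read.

q2

(q0, yxxx, Z) ⊢ (q1, xxx, AZ) ⊢ (q2, xxx, AZ) ⊢ (q2, xx, EAZ) ⊢ (q1, x, AZ) ⊢ (q2, x, AZ) ⊢ (q2, ε, EAZ)
All input consumed; M is in state q2.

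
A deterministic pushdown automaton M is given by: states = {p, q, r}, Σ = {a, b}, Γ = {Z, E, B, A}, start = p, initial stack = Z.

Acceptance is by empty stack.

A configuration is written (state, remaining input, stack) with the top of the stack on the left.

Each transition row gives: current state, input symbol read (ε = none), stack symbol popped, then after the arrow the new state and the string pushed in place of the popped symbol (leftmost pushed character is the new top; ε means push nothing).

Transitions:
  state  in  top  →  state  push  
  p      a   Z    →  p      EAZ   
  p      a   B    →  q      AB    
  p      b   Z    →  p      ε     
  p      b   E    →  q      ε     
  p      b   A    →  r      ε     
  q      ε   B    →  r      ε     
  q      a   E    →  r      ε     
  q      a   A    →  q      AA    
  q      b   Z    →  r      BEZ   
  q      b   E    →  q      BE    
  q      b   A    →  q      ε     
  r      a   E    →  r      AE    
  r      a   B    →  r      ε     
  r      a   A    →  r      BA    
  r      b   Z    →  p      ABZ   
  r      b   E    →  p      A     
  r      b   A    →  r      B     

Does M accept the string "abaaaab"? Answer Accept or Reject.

(p, abaaaab, Z) ⊢ (p, baaaab, EAZ) ⊢ (q, aaaab, AZ) ⊢ (q, aaab, AAZ) ⊢ (q, aab, AAAZ) ⊢ (q, ab, AAAAZ) ⊢ (q, b, AAAAAZ) ⊢ (q, ε, AAAAZ)
All input consumed; stack is AAAAZ, not empty, and no further ε-move applies.

Reject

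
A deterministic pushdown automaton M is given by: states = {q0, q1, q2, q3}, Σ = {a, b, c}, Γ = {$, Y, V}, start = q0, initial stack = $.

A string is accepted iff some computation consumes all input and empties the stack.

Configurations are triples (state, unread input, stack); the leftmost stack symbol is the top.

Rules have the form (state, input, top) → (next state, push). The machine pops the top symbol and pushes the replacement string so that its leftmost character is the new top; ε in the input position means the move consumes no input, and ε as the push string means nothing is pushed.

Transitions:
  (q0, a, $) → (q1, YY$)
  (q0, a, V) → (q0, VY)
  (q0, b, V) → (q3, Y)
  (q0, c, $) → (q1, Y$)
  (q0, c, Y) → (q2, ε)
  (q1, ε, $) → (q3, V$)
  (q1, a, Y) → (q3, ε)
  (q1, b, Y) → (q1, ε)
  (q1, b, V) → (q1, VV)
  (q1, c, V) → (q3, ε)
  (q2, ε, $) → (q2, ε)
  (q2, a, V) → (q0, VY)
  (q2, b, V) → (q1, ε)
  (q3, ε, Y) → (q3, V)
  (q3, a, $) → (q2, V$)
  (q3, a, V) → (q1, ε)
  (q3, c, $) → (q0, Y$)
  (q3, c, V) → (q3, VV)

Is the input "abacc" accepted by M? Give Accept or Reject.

Accept

(q0, abacc, $)
  read a, top $: go to q1, push YY$ → (q1, bacc, YY$)
  read b, top Y: go to q1, push ε → (q1, acc, Y$)
  read a, top Y: go to q3, push ε → (q3, cc, $)
  read c, top $: go to q0, push Y$ → (q0, c, Y$)
  read c, top Y: go to q2, push ε → (q2, ε, $)
  ε-move, top $: go to q2, push ε → (q2, ε, ε)
All input consumed and the stack is empty.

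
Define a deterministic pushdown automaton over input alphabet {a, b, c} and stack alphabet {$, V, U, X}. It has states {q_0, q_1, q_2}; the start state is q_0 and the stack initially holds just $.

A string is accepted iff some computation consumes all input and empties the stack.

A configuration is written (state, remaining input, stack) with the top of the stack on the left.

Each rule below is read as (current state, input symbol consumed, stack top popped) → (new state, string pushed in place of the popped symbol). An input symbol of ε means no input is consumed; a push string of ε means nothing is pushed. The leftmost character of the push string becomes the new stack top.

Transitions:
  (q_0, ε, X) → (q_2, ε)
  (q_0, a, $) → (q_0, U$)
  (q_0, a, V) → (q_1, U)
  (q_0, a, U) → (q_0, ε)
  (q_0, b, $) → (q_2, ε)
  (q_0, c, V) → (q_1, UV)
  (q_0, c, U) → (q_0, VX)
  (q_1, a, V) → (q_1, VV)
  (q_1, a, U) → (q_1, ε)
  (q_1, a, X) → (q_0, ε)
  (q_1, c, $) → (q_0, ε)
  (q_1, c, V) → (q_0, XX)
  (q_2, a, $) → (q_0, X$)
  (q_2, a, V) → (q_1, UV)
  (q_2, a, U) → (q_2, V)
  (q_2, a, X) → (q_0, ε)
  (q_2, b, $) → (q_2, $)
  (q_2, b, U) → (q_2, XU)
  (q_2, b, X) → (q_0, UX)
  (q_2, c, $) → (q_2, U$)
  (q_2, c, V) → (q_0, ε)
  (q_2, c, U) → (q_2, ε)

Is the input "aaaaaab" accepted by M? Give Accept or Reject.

Accept

(q_0, aaaaaab, $)
  read a, top $: go to q_0, push U$ → (q_0, aaaaab, U$)
  read a, top U: go to q_0, push ε → (q_0, aaaab, $)
  read a, top $: go to q_0, push U$ → (q_0, aaab, U$)
  read a, top U: go to q_0, push ε → (q_0, aab, $)
  read a, top $: go to q_0, push U$ → (q_0, ab, U$)
  read a, top U: go to q_0, push ε → (q_0, b, $)
  read b, top $: go to q_2, push ε → (q_2, ε, ε)
All input consumed and the stack is empty.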